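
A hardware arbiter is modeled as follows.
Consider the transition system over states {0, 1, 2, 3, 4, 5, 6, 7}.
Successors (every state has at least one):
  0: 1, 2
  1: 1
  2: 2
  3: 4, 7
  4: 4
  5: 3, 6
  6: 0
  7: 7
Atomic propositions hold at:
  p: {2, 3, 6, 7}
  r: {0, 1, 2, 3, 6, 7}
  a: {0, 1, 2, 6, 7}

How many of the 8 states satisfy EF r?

7

EF r: least fixpoint, start Z0 = {0, 1, 2, 3, 6, 7}, add states with some successor in Z. Z1 = {0, 1, 2, 3, 5, 6, 7}; fixed.
Sat(EF r) = {0, 1, 2, 3, 5, 6, 7}
|Sat(EF r)| = |{0, 1, 2, 3, 5, 6, 7}| = 7.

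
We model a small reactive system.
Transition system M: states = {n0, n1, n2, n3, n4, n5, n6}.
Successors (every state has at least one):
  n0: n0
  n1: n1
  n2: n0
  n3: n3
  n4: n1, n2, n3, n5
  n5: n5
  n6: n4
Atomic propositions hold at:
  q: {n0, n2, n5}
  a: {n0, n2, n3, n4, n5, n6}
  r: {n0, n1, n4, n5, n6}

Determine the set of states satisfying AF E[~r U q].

{n0, n2, n5}

Sat(~r) = {n2, n3}
E[~r U q]: least fixpoint, start Z0 = Sat(q) = {n0, n2, n5}, add states in Sat(~r) with some successor in Z. Already a fixed point.
Sat(E[~r U q]) = {n0, n2, n5}
AF E[~r U q]: least fixpoint, start Z0 = {n0, n2, n5}, add states with every successor in Z. Already a fixed point.
Sat(AF E[~r U q]) = {n0, n2, n5}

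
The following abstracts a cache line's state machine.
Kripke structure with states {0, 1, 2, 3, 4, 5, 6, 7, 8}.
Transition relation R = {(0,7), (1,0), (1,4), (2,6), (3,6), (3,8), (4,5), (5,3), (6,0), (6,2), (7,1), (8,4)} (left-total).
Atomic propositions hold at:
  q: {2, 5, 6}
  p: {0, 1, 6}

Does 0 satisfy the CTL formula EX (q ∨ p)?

Sat(q ∨ p) = {0, 1, 2, 5, 6}
Sat(EX (q ∨ p)) = {s : some successor in {0, 1, 2, 5, 6}} = {1, 2, 3, 4, 6, 7}
0 ∉ Sat(EX (q ∨ p)) = {1, 2, 3, 4, 6, 7}, so the formula does not hold at 0.

No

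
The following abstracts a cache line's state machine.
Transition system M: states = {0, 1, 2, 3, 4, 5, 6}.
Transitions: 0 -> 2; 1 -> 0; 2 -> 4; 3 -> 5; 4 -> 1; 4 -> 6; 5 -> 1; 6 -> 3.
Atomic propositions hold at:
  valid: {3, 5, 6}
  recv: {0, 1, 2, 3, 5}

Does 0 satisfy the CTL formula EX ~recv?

No

Sat(~recv) = {4, 6}
Sat(EX ~recv) = {s : some successor in {4, 6}} = {2, 4}
0 ∉ Sat(EX ~recv) = {2, 4}, so the formula does not hold at 0.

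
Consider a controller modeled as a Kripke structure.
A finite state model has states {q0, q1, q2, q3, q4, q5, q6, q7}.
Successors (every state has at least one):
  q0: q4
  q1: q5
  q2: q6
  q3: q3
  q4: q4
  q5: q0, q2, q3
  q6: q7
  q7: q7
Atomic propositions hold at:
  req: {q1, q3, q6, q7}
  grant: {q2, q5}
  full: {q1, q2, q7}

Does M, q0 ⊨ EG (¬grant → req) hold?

No

Sat(¬grant) = {q0, q1, q3, q4, q6, q7}
Sat(¬grant → req) = {q1, q2, q3, q5, q6, q7}
EG (¬grant → req): greatest fixpoint, start Z0 = {q1, q2, q3, q5, q6, q7}, keep only states in Sat with some successor in Z. Already a fixed point.
Sat(EG (¬grant → req)) = {q1, q2, q3, q5, q6, q7}
q0 ∉ Sat(EG (¬grant → req)) = {q1, q2, q3, q5, q6, q7}, so the formula does not hold at q0.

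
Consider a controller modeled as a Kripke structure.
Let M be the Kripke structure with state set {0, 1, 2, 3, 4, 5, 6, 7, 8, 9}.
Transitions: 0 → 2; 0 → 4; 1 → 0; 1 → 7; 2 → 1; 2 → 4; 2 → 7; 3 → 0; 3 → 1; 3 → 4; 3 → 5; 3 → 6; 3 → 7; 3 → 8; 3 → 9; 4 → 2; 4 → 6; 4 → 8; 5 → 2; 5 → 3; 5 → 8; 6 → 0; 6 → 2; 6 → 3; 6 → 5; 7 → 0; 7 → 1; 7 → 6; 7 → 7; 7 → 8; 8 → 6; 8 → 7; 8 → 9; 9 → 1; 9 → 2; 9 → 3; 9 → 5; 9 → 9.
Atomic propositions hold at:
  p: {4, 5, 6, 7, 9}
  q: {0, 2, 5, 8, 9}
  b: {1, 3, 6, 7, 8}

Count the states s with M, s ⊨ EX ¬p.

9

Sat(¬p) = {0, 1, 2, 3, 8}
Sat(EX ¬p) = {s : some successor in {0, 1, 2, 3, 8}} = {0, 1, 2, 3, 4, 5, 6, 7, 9}
|Sat(EX ¬p)| = |{0, 1, 2, 3, 4, 5, 6, 7, 9}| = 9.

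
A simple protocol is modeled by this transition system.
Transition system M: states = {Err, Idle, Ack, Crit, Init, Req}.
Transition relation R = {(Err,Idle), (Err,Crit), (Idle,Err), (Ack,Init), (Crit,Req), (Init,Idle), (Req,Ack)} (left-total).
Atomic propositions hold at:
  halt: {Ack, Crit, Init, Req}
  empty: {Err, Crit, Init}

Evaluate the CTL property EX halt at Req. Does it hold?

Sat(EX halt) = {s : some successor in {Ack, Crit, Init, Req}} = {Err, Ack, Crit, Req}
Req ∈ Sat(EX halt) = {Err, Ack, Crit, Req}, so the formula holds at Req.

Yes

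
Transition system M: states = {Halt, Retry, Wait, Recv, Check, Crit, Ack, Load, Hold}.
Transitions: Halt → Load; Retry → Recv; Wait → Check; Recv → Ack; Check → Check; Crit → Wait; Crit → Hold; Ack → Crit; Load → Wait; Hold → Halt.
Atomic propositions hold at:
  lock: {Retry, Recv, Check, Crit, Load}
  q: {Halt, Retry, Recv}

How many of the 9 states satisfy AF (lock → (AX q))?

8

Sat(AX q) = {s : every successor in {Halt, Retry, Recv}} = {Retry, Hold}
Sat(lock → (AX q)) = {Halt, Retry, Wait, Ack, Hold}
AF (lock → (AX q)): least fixpoint, start Z0 = {Halt, Retry, Wait, Ack, Hold}, add states with every successor in Z. Z1 = {Halt, Retry, Wait, Recv, Crit, Ack, Load, Hold}; fixed.
Sat(AF (lock → (AX q))) = {Halt, Retry, Wait, Recv, Crit, Ack, Load, Hold}
|Sat(AF (lock → (AX q)))| = |{Halt, Retry, Wait, Recv, Crit, Ack, Load, Hold}| = 8.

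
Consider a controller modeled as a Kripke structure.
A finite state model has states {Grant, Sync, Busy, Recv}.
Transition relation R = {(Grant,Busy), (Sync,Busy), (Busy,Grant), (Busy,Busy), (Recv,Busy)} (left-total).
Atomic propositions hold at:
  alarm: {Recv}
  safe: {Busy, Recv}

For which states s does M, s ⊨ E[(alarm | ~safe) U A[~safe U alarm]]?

Sat(~safe) = {Grant, Sync}
Sat(alarm | ~safe) = {Grant, Sync, Recv}
A[~safe U alarm]: least fixpoint, start Z0 = Sat(alarm) = {Recv}, add states in Sat(~safe) with every successor in Z. Already a fixed point.
Sat(A[~safe U alarm]) = {Recv}
E[(alarm | ~safe) U A[~safe U alarm]]: least fixpoint, start Z0 = Sat(A[~safe U alarm]) = {Recv}, add states in Sat(alarm | ~safe) with some successor in Z. Already a fixed point.
Sat(E[(alarm | ~safe) U A[~safe U alarm]]) = {Recv}

{Recv}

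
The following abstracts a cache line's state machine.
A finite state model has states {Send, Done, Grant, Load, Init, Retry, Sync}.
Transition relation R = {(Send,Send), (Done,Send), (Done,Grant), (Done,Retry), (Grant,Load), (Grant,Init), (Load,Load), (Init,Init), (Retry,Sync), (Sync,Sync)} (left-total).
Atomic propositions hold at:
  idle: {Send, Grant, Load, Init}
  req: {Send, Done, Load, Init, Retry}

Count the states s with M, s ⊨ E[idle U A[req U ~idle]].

3

Sat(~idle) = {Done, Retry, Sync}
A[req U ~idle]: least fixpoint, start Z0 = Sat(~idle) = {Done, Retry, Sync}, add states in Sat(req) with every successor in Z. Already a fixed point.
Sat(A[req U ~idle]) = {Done, Retry, Sync}
E[idle U A[req U ~idle]]: least fixpoint, start Z0 = Sat(A[req U ~idle]) = {Done, Retry, Sync}, add states in Sat(idle) with some successor in Z. Already a fixed point.
Sat(E[idle U A[req U ~idle]]) = {Done, Retry, Sync}
|Sat(E[idle U A[req U ~idle]])| = |{Done, Retry, Sync}| = 3.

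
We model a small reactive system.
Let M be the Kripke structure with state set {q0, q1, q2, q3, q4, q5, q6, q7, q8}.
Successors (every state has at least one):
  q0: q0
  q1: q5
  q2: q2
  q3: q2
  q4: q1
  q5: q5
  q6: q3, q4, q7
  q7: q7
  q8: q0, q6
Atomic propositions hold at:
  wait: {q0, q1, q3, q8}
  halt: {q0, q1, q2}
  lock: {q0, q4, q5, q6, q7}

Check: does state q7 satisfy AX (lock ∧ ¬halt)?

Sat(¬halt) = {q3, q4, q5, q6, q7, q8}
Sat(lock ∧ ¬halt) = {q4, q5, q6, q7}
Sat(AX (lock ∧ ¬halt)) = {s : every successor in {q4, q5, q6, q7}} = {q1, q5, q7}
q7 ∈ Sat(AX (lock ∧ ¬halt)) = {q1, q5, q7}, so the formula holds at q7.

Yes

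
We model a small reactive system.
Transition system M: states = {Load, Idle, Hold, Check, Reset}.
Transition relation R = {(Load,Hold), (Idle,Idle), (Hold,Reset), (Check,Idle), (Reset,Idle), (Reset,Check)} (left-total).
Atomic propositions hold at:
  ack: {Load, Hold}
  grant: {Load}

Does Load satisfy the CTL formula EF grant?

Yes

EF grant: least fixpoint, start Z0 = {Load}, add states with some successor in Z. Already a fixed point.
Sat(EF grant) = {Load}
Load ∈ Sat(EF grant) = {Load}, so the formula holds at Load.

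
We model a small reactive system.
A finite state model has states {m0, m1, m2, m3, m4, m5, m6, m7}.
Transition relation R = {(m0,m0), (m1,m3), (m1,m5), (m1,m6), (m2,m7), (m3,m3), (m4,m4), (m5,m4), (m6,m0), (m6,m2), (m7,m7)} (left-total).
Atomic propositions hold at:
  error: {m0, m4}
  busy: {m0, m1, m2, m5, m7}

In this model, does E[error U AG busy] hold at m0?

AG busy: greatest fixpoint, start Z0 = {m0, m1, m2, m5, m7}, keep only states in Sat with every successor in Z. Z1 = {m0, m2, m7}; fixed.
Sat(AG busy) = {m0, m2, m7}
E[error U AG busy]: least fixpoint, start Z0 = Sat(AG busy) = {m0, m2, m7}, add states in Sat(error) with some successor in Z. Already a fixed point.
Sat(E[error U AG busy]) = {m0, m2, m7}
m0 ∈ Sat(E[error U AG busy]) = {m0, m2, m7}, so the formula holds at m0.

Yes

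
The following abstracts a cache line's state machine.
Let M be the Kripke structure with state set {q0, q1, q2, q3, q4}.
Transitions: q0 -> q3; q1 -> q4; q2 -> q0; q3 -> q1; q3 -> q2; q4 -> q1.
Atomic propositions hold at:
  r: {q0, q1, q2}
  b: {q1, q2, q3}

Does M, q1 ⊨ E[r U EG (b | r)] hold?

No

Sat(b | r) = {q0, q1, q2, q3}
EG (b | r): greatest fixpoint, start Z0 = {q0, q1, q2, q3}, keep only states in Sat with some successor in Z. Z1 = {q0, q2, q3}; fixed.
Sat(EG (b | r)) = {q0, q2, q3}
E[r U EG (b | r)]: least fixpoint, start Z0 = Sat(EG (b | r)) = {q0, q2, q3}, add states in Sat(r) with some successor in Z. Already a fixed point.
Sat(E[r U EG (b | r)]) = {q0, q2, q3}
q1 ∉ Sat(E[r U EG (b | r)]) = {q0, q2, q3}, so the formula does not hold at q1.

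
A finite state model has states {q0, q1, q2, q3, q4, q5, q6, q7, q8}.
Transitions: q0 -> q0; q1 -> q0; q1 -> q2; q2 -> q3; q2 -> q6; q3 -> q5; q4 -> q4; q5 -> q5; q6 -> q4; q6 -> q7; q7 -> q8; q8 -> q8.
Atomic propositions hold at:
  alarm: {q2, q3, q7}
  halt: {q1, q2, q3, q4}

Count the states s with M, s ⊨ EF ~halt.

8

Sat(~halt) = {q0, q5, q6, q7, q8}
EF ~halt: least fixpoint, start Z0 = {q0, q5, q6, q7, q8}, add states with some successor in Z. Z1 = {q0, q1, q2, q3, q5, q6, q7, q8}; fixed.
Sat(EF ~halt) = {q0, q1, q2, q3, q5, q6, q7, q8}
|Sat(EF ~halt)| = |{q0, q1, q2, q3, q5, q6, q7, q8}| = 8.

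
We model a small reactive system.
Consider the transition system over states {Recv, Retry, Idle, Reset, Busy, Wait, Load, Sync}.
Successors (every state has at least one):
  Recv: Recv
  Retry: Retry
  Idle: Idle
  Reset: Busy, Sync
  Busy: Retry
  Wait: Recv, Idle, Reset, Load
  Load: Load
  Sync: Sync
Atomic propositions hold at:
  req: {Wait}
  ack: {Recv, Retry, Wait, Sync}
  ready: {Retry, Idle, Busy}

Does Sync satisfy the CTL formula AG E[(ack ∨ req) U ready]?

Sat(ack ∨ req) = {Recv, Retry, Wait, Sync}
E[(ack ∨ req) U ready]: least fixpoint, start Z0 = Sat(ready) = {Retry, Idle, Busy}, add states in Sat(ack ∨ req) with some successor in Z. Z1 = {Retry, Idle, Busy, Wait}; fixed.
Sat(E[(ack ∨ req) U ready]) = {Retry, Idle, Busy, Wait}
AG E[(ack ∨ req) U ready]: greatest fixpoint, start Z0 = {Retry, Idle, Busy, Wait}, keep only states in Sat with every successor in Z. Z1 = {Retry, Idle, Busy}; fixed.
Sat(AG E[(ack ∨ req) U ready]) = {Retry, Idle, Busy}
Sync ∉ Sat(AG E[(ack ∨ req) U ready]) = {Retry, Idle, Busy}, so the formula does not hold at Sync.

No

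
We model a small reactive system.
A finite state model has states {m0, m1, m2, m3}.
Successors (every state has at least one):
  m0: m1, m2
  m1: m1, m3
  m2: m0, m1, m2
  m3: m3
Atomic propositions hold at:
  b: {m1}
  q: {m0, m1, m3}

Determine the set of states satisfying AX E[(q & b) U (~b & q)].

Sat(q & b) = {m1}
Sat(~b) = {m0, m2, m3}
Sat(~b & q) = {m0, m3}
E[(q & b) U (~b & q)]: least fixpoint, start Z0 = Sat((~b & q)) = {m0, m3}, add states in Sat(q & b) with some successor in Z. Z1 = {m0, m1, m3}; fixed.
Sat(E[(q & b) U (~b & q)]) = {m0, m1, m3}
Sat(AX E[(q & b) U (~b & q)]) = {s : every successor in {m0, m1, m3}} = {m1, m3}

{m1, m3}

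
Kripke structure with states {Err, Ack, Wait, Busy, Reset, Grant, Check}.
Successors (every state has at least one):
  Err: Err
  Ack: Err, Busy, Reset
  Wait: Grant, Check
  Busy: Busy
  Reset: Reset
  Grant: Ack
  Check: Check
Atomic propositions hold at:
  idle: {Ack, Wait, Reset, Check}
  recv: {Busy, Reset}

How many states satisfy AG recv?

AG recv: greatest fixpoint, start Z0 = {Busy, Reset}, keep only states in Sat with every successor in Z. Already a fixed point.
Sat(AG recv) = {Busy, Reset}
|Sat(AG recv)| = |{Busy, Reset}| = 2.

2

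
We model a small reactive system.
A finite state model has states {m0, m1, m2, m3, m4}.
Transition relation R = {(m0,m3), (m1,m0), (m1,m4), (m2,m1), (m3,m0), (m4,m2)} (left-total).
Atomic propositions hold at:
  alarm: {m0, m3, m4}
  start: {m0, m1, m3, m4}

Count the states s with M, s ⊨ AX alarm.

3

Sat(AX alarm) = {s : every successor in {m0, m3, m4}} = {m0, m1, m3}
|Sat(AX alarm)| = |{m0, m1, m3}| = 3.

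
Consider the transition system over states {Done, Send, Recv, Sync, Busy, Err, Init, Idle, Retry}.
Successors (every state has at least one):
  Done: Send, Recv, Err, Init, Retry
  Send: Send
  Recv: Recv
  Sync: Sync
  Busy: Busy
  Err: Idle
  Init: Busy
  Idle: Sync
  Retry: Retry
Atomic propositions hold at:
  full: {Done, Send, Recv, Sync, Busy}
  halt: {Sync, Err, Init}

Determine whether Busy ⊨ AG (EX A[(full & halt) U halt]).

Sat(full & halt) = {Sync}
A[(full & halt) U halt]: least fixpoint, start Z0 = Sat(halt) = {Sync, Err, Init}, add states in Sat(full & halt) with every successor in Z. Already a fixed point.
Sat(A[(full & halt) U halt]) = {Sync, Err, Init}
Sat(EX A[(full & halt) U halt]) = {s : some successor in {Sync, Err, Init}} = {Done, Sync, Idle}
AG (EX A[(full & halt) U halt]): greatest fixpoint, start Z0 = {Done, Sync, Idle}, keep only states in Sat with every successor in Z. Z1 = {Sync, Idle}; fixed.
Sat(AG (EX A[(full & halt) U halt])) = {Sync, Idle}
Busy ∉ Sat(AG (EX A[(full & halt) U halt])) = {Sync, Idle}, so the formula does not hold at Busy.

No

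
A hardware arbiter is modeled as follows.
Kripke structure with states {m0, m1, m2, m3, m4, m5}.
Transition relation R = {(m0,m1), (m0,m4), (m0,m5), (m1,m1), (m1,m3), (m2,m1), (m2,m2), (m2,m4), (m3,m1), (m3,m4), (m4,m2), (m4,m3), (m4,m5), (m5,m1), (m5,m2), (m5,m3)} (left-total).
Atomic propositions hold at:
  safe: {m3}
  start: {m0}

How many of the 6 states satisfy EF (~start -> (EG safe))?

1

Sat(~start) = {m1, m2, m3, m4, m5}
EG safe: greatest fixpoint, start Z0 = {m3}, keep only states in Sat with some successor in Z. Z1 = ∅; fixed.
Sat(EG safe) = ∅
Sat(~start -> (EG safe)) = {m0}
EF (~start -> (EG safe)): least fixpoint, start Z0 = {m0}, add states with some successor in Z. Already a fixed point.
Sat(EF (~start -> (EG safe))) = {m0}
|Sat(EF (~start -> (EG safe)))| = |{m0}| = 1.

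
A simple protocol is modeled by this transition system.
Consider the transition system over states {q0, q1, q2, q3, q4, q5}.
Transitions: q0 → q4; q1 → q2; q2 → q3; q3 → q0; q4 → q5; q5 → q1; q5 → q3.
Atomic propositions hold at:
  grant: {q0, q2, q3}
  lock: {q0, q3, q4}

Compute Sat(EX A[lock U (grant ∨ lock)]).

{q0, q1, q2, q3, q5}

Sat(grant ∨ lock) = {q0, q2, q3, q4}
A[lock U (grant ∨ lock)]: least fixpoint, start Z0 = Sat((grant ∨ lock)) = {q0, q2, q3, q4}, add states in Sat(lock) with every successor in Z. Already a fixed point.
Sat(A[lock U (grant ∨ lock)]) = {q0, q2, q3, q4}
Sat(EX A[lock U (grant ∨ lock)]) = {s : some successor in {q0, q2, q3, q4}} = {q0, q1, q2, q3, q5}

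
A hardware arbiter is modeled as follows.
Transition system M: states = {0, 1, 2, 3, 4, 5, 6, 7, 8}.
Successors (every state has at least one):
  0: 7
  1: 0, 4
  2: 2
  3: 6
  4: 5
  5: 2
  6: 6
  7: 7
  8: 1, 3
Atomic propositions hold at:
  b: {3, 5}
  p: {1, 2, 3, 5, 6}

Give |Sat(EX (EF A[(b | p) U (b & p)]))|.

3

Sat(b | p) = {1, 2, 3, 5, 6}
Sat(b & p) = {3, 5}
A[(b | p) U (b & p)]: least fixpoint, start Z0 = Sat((b & p)) = {3, 5}, add states in Sat(b | p) with every successor in Z. Already a fixed point.
Sat(A[(b | p) U (b & p)]) = {3, 5}
EF A[(b | p) U (b & p)]: least fixpoint, start Z0 = {3, 5}, add states with some successor in Z. Z1 = {3, 4, 5, 8}; Z2 = {1, 3, 4, 5, 8}; fixed.
Sat(EF A[(b | p) U (b & p)]) = {1, 3, 4, 5, 8}
Sat(EX (EF A[(b | p) U (b & p)])) = {s : some successor in {1, 3, 4, 5, 8}} = {1, 4, 8}
|Sat(EX (EF A[(b | p) U (b & p)]))| = |{1, 4, 8}| = 3.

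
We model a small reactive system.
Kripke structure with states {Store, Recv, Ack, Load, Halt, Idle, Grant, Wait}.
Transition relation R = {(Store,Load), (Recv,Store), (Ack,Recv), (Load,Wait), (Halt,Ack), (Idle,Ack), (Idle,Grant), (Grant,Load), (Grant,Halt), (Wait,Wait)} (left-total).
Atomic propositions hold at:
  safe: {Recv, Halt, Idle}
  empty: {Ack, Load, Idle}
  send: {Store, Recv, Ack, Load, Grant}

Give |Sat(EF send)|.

7

EF send: least fixpoint, start Z0 = {Store, Recv, Ack, Load, Grant}, add states with some successor in Z. Z1 = {Store, Recv, Ack, Load, Halt, Idle, Grant}; fixed.
Sat(EF send) = {Store, Recv, Ack, Load, Halt, Idle, Grant}
|Sat(EF send)| = |{Store, Recv, Ack, Load, Halt, Idle, Grant}| = 7.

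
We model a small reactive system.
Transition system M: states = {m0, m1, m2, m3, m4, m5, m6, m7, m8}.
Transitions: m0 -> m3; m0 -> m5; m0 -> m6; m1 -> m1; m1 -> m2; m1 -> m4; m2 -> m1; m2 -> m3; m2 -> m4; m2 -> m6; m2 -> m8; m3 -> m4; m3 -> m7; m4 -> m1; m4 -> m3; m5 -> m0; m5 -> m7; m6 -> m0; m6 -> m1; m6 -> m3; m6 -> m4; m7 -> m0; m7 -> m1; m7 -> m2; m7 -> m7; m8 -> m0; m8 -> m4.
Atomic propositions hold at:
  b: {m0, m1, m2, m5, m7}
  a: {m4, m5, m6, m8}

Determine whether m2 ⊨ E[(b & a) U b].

Yes

Sat(b & a) = {m5}
E[(b & a) U b]: least fixpoint, start Z0 = Sat(b) = {m0, m1, m2, m5, m7}, add states in Sat(b & a) with some successor in Z. Already a fixed point.
Sat(E[(b & a) U b]) = {m0, m1, m2, m5, m7}
m2 ∈ Sat(E[(b & a) U b]) = {m0, m1, m2, m5, m7}, so the formula holds at m2.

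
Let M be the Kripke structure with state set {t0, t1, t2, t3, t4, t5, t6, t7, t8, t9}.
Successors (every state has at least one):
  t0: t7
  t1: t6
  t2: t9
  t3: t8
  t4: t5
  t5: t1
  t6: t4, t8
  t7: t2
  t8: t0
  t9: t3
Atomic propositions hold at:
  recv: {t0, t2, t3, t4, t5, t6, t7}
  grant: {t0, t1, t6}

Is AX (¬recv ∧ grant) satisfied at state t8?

Sat(¬recv) = {t1, t8, t9}
Sat(¬recv ∧ grant) = {t1}
Sat(AX (¬recv ∧ grant)) = {s : every successor in {t1}} = {t5}
t8 ∉ Sat(AX (¬recv ∧ grant)) = {t5}, so the formula does not hold at t8.

No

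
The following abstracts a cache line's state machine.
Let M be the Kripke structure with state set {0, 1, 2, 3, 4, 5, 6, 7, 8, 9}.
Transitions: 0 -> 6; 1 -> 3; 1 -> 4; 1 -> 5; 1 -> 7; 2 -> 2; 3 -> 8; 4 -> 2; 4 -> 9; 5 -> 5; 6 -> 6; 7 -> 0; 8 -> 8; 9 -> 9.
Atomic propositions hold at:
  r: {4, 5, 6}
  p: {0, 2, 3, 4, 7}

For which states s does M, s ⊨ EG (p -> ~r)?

Sat(~r) = {0, 1, 2, 3, 7, 8, 9}
Sat(p -> ~r) = {0, 1, 2, 3, 5, 6, 7, 8, 9}
EG (p -> ~r): greatest fixpoint, start Z0 = {0, 1, 2, 3, 5, 6, 7, 8, 9}, keep only states in Sat with some successor in Z. Already a fixed point.
Sat(EG (p -> ~r)) = {0, 1, 2, 3, 5, 6, 7, 8, 9}

{0, 1, 2, 3, 5, 6, 7, 8, 9}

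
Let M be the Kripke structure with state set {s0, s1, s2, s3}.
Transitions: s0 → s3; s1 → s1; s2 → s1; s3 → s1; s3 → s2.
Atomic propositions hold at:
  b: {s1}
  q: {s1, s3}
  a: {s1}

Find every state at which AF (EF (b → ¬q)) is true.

Sat(¬q) = {s0, s2}
Sat(b → ¬q) = {s0, s2, s3}
EF (b → ¬q): least fixpoint, start Z0 = {s0, s2, s3}, add states with some successor in Z. Already a fixed point.
Sat(EF (b → ¬q)) = {s0, s2, s3}
AF (EF (b → ¬q)): least fixpoint, start Z0 = {s0, s2, s3}, add states with every successor in Z. Already a fixed point.
Sat(AF (EF (b → ¬q))) = {s0, s2, s3}

{s0, s2, s3}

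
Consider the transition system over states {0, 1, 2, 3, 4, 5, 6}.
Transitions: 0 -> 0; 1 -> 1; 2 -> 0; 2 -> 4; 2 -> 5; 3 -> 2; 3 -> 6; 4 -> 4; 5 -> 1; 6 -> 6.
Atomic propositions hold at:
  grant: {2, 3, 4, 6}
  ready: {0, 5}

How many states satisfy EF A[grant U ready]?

A[grant U ready]: least fixpoint, start Z0 = Sat(ready) = {0, 5}, add states in Sat(grant) with every successor in Z. Already a fixed point.
Sat(A[grant U ready]) = {0, 5}
EF A[grant U ready]: least fixpoint, start Z0 = {0, 5}, add states with some successor in Z. Z1 = {0, 2, 5}; Z2 = {0, 2, 3, 5}; fixed.
Sat(EF A[grant U ready]) = {0, 2, 3, 5}
|Sat(EF A[grant U ready])| = |{0, 2, 3, 5}| = 4.

4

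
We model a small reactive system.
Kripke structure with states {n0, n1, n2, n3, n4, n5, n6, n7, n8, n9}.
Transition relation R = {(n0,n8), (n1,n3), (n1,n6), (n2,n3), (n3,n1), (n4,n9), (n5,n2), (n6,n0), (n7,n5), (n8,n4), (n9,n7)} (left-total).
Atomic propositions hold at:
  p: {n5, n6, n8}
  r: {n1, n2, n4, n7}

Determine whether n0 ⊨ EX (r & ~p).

Sat(~p) = {n0, n1, n2, n3, n4, n7, n9}
Sat(r & ~p) = {n1, n2, n4, n7}
Sat(EX (r & ~p)) = {s : some successor in {n1, n2, n4, n7}} = {n3, n5, n8, n9}
n0 ∉ Sat(EX (r & ~p)) = {n3, n5, n8, n9}, so the formula does not hold at n0.

No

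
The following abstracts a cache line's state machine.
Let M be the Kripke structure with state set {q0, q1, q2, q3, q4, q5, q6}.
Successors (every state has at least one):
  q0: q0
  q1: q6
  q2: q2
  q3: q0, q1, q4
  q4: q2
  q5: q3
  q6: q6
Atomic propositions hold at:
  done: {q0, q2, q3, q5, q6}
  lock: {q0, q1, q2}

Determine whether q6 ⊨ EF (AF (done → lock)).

Sat(done → lock) = {q0, q1, q2, q4}
AF (done → lock): least fixpoint, start Z0 = {q0, q1, q2, q4}, add states with every successor in Z. Z1 = {q0, q1, q2, q3, q4}; Z2 = {q0, q1, q2, q3, q4, q5}; fixed.
Sat(AF (done → lock)) = {q0, q1, q2, q3, q4, q5}
EF (AF (done → lock)): least fixpoint, start Z0 = {q0, q1, q2, q3, q4, q5}, add states with some successor in Z. Already a fixed point.
Sat(EF (AF (done → lock))) = {q0, q1, q2, q3, q4, q5}
q6 ∉ Sat(EF (AF (done → lock))) = {q0, q1, q2, q3, q4, q5}, so the formula does not hold at q6.

No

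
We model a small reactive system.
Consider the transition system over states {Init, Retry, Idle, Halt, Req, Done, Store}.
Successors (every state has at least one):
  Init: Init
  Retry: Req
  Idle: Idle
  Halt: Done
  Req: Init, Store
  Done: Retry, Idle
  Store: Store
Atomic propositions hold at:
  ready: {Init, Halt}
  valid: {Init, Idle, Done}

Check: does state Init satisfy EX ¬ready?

Sat(¬ready) = {Retry, Idle, Req, Done, Store}
Sat(EX ¬ready) = {s : some successor in {Retry, Idle, Req, Done, Store}} = {Retry, Idle, Halt, Req, Done, Store}
Init ∉ Sat(EX ¬ready) = {Retry, Idle, Halt, Req, Done, Store}, so the formula does not hold at Init.

No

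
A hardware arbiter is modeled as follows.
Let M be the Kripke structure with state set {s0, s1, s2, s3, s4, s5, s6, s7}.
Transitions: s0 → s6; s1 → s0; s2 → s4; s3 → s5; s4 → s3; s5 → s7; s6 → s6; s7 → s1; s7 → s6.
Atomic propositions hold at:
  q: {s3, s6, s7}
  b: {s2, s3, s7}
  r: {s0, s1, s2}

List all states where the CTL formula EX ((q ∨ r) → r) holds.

{s1, s2, s3, s7}

Sat(q ∨ r) = {s0, s1, s2, s3, s6, s7}
Sat((q ∨ r) → r) = {s0, s1, s2, s4, s5}
Sat(EX ((q ∨ r) → r)) = {s : some successor in {s0, s1, s2, s4, s5}} = {s1, s2, s3, s7}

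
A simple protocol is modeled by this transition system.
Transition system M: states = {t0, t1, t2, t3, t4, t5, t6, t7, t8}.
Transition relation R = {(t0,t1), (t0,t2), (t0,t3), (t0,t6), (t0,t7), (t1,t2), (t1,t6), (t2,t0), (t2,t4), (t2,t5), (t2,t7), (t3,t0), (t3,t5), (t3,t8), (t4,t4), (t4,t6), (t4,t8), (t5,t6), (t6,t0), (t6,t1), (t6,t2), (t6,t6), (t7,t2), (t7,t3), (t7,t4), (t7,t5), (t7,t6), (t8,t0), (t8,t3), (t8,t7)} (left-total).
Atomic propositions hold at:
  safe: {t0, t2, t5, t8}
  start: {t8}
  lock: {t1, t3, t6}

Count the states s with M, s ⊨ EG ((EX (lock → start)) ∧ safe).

Sat(lock → start) = {t0, t2, t4, t5, t7, t8}
Sat(EX (lock → start)) = {s : some successor in {t0, t2, t4, t5, t7, t8}} = {t0, t1, t2, t3, t4, t6, t7, t8}
Sat((EX (lock → start)) ∧ safe) = {t0, t2, t8}
EG ((EX (lock → start)) ∧ safe): greatest fixpoint, start Z0 = {t0, t2, t8}, keep only states in Sat with some successor in Z. Already a fixed point.
Sat(EG ((EX (lock → start)) ∧ safe)) = {t0, t2, t8}
|Sat(EG ((EX (lock → start)) ∧ safe))| = |{t0, t2, t8}| = 3.

3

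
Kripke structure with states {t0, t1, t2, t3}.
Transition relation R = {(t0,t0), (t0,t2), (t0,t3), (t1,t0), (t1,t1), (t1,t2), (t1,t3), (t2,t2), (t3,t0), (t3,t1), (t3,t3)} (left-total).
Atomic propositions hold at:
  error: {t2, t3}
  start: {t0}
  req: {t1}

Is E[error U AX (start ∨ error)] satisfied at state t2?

Sat(start ∨ error) = {t0, t2, t3}
Sat(AX (start ∨ error)) = {s : every successor in {t0, t2, t3}} = {t0, t2}
E[error U AX (start ∨ error)]: least fixpoint, start Z0 = Sat(AX (start ∨ error)) = {t0, t2}, add states in Sat(error) with some successor in Z. Z1 = {t0, t2, t3}; fixed.
Sat(E[error U AX (start ∨ error)]) = {t0, t2, t3}
t2 ∈ Sat(E[error U AX (start ∨ error)]) = {t0, t2, t3}, so the formula holds at t2.

Yes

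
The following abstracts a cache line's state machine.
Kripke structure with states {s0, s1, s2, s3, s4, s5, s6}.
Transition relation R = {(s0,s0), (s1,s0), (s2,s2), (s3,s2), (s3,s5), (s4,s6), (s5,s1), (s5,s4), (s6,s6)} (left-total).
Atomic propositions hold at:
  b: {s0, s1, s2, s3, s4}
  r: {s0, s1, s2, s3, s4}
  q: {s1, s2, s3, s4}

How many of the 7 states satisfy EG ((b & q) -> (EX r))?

Sat(b & q) = {s1, s2, s3, s4}
Sat(EX r) = {s : some successor in {s0, s1, s2, s3, s4}} = {s0, s1, s2, s3, s5}
Sat((b & q) -> (EX r)) = {s0, s1, s2, s3, s5, s6}
EG ((b & q) -> (EX r)): greatest fixpoint, start Z0 = {s0, s1, s2, s3, s5, s6}, keep only states in Sat with some successor in Z. Already a fixed point.
Sat(EG ((b & q) -> (EX r))) = {s0, s1, s2, s3, s5, s6}
|Sat(EG ((b & q) -> (EX r)))| = |{s0, s1, s2, s3, s5, s6}| = 6.

6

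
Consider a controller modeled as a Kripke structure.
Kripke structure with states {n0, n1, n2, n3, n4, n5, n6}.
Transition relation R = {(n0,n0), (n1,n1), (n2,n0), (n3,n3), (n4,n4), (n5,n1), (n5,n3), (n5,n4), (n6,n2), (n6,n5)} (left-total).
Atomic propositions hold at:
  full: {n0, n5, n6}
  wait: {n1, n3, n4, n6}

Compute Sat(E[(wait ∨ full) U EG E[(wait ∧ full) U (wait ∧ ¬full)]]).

Sat(wait ∨ full) = {n0, n1, n3, n4, n5, n6}
Sat(wait ∧ full) = {n6}
Sat(¬full) = {n1, n2, n3, n4}
Sat(wait ∧ ¬full) = {n1, n3, n4}
E[(wait ∧ full) U (wait ∧ ¬full)]: least fixpoint, start Z0 = Sat((wait ∧ ¬full)) = {n1, n3, n4}, add states in Sat(wait ∧ full) with some successor in Z. Already a fixed point.
Sat(E[(wait ∧ full) U (wait ∧ ¬full)]) = {n1, n3, n4}
EG E[(wait ∧ full) U (wait ∧ ¬full)]: greatest fixpoint, start Z0 = {n1, n3, n4}, keep only states in Sat with some successor in Z. Already a fixed point.
Sat(EG E[(wait ∧ full) U (wait ∧ ¬full)]) = {n1, n3, n4}
E[(wait ∨ full) U EG E[(wait ∧ full) U (wait ∧ ¬full)]]: least fixpoint, start Z0 = Sat(EG E[(wait ∧ full) U (wait ∧ ¬full)]) = {n1, n3, n4}, add states in Sat(wait ∨ full) with some successor in Z. Z1 = {n1, n3, n4, n5}; Z2 = {n1, n3, n4, n5, n6}; fixed.
Sat(E[(wait ∨ full) U EG E[(wait ∧ full) U (wait ∧ ¬full)]]) = {n1, n3, n4, n5, n6}

{n1, n3, n4, n5, n6}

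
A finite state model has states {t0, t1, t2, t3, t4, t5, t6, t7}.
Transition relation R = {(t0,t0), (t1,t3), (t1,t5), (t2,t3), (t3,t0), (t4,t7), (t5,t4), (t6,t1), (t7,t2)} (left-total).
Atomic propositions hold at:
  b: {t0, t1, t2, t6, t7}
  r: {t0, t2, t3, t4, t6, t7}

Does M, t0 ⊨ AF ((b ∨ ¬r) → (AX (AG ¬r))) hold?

No

Sat(¬r) = {t1, t5}
Sat(b ∨ ¬r) = {t0, t1, t2, t5, t6, t7}
AG ¬r: greatest fixpoint, start Z0 = {t1, t5}, keep only states in Sat with every successor in Z. Z1 = ∅; fixed.
Sat(AG ¬r) = ∅
Sat(AX (AG ¬r)) = {s : every successor in ∅} = ∅
Sat((b ∨ ¬r) → (AX (AG ¬r))) = {t3, t4}
AF ((b ∨ ¬r) → (AX (AG ¬r))): least fixpoint, start Z0 = {t3, t4}, add states with every successor in Z. Z1 = {t2, t3, t4, t5}; Z2 = {t1, t2, t3, t4, t5, t7}; Z3 = {t1, t2, t3, t4, t5, t6, t7}; fixed.
Sat(AF ((b ∨ ¬r) → (AX (AG ¬r)))) = {t1, t2, t3, t4, t5, t6, t7}
t0 ∉ Sat(AF ((b ∨ ¬r) → (AX (AG ¬r)))) = {t1, t2, t3, t4, t5, t6, t7}, so the formula does not hold at t0.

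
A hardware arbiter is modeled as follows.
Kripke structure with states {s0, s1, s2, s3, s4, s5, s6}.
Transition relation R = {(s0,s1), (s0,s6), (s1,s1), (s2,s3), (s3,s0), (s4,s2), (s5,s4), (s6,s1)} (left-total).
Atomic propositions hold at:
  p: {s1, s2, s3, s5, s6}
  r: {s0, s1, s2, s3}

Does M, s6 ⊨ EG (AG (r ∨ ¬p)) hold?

No

Sat(¬p) = {s0, s4}
Sat(r ∨ ¬p) = {s0, s1, s2, s3, s4}
AG (r ∨ ¬p): greatest fixpoint, start Z0 = {s0, s1, s2, s3, s4}, keep only states in Sat with every successor in Z. Z1 = {s1, s2, s3, s4}; Z2 = {s1, s2, s4}; Z3 = {s1, s4}; Z4 = {s1}; fixed.
Sat(AG (r ∨ ¬p)) = {s1}
EG (AG (r ∨ ¬p)): greatest fixpoint, start Z0 = {s1}, keep only states in Sat with some successor in Z. Already a fixed point.
Sat(EG (AG (r ∨ ¬p))) = {s1}
s6 ∉ Sat(EG (AG (r ∨ ¬p))) = {s1}, so the formula does not hold at s6.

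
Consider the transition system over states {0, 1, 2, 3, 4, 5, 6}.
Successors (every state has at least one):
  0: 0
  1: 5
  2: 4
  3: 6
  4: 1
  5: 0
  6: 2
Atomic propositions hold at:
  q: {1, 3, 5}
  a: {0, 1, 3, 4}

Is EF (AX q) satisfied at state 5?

No

Sat(AX q) = {s : every successor in {1, 3, 5}} = {1, 4}
EF (AX q): least fixpoint, start Z0 = {1, 4}, add states with some successor in Z. Z1 = {1, 2, 4}; Z2 = {1, 2, 4, 6}; Z3 = {1, 2, 3, 4, 6}; fixed.
Sat(EF (AX q)) = {1, 2, 3, 4, 6}
5 ∉ Sat(EF (AX q)) = {1, 2, 3, 4, 6}, so the formula does not hold at 5.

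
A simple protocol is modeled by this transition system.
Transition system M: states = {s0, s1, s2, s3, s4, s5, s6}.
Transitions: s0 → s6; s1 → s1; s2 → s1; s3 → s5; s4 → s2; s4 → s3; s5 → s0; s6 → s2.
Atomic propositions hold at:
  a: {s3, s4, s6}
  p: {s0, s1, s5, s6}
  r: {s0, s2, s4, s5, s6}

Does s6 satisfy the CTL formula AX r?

Sat(AX r) = {s : every successor in {s0, s2, s4, s5, s6}} = {s0, s3, s5, s6}
s6 ∈ Sat(AX r) = {s0, s3, s5, s6}, so the formula holds at s6.

Yes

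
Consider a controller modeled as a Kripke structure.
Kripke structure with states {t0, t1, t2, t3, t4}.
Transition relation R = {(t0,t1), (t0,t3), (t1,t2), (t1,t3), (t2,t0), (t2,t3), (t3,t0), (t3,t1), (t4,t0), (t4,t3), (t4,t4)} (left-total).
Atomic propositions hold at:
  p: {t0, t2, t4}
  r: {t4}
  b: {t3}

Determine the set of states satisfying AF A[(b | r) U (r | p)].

Sat(b | r) = {t3, t4}
Sat(r | p) = {t0, t2, t4}
A[(b | r) U (r | p)]: least fixpoint, start Z0 = Sat((r | p)) = {t0, t2, t4}, add states in Sat(b | r) with every successor in Z. Already a fixed point.
Sat(A[(b | r) U (r | p)]) = {t0, t2, t4}
AF A[(b | r) U (r | p)]: least fixpoint, start Z0 = {t0, t2, t4}, add states with every successor in Z. Already a fixed point.
Sat(AF A[(b | r) U (r | p)]) = {t0, t2, t4}

{t0, t2, t4}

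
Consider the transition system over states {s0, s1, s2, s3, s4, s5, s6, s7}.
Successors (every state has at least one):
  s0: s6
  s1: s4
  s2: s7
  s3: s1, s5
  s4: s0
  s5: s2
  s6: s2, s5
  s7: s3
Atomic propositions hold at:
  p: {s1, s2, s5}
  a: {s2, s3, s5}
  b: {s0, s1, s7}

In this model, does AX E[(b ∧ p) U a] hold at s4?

No

Sat(b ∧ p) = {s1}
E[(b ∧ p) U a]: least fixpoint, start Z0 = Sat(a) = {s2, s3, s5}, add states in Sat(b ∧ p) with some successor in Z. Already a fixed point.
Sat(E[(b ∧ p) U a]) = {s2, s3, s5}
Sat(AX E[(b ∧ p) U a]) = {s : every successor in {s2, s3, s5}} = {s5, s6, s7}
s4 ∉ Sat(AX E[(b ∧ p) U a]) = {s5, s6, s7}, so the formula does not hold at s4.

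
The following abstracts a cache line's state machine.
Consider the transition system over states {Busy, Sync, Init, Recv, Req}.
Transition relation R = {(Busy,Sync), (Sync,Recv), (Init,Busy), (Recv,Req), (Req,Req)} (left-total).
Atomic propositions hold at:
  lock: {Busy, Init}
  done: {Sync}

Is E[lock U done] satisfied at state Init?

E[lock U done]: least fixpoint, start Z0 = Sat(done) = {Sync}, add states in Sat(lock) with some successor in Z. Z1 = {Busy, Sync}; Z2 = {Busy, Sync, Init}; fixed.
Sat(E[lock U done]) = {Busy, Sync, Init}
Init ∈ Sat(E[lock U done]) = {Busy, Sync, Init}, so the formula holds at Init.

Yes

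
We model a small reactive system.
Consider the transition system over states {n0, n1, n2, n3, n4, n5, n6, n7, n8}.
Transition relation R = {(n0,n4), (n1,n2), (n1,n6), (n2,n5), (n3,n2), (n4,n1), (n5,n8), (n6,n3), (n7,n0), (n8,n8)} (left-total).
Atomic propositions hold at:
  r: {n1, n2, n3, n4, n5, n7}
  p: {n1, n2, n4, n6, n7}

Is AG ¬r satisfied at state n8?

Sat(¬r) = {n0, n6, n8}
AG ¬r: greatest fixpoint, start Z0 = {n0, n6, n8}, keep only states in Sat with every successor in Z. Z1 = {n8}; fixed.
Sat(AG ¬r) = {n8}
n8 ∈ Sat(AG ¬r) = {n8}, so the formula holds at n8.

Yes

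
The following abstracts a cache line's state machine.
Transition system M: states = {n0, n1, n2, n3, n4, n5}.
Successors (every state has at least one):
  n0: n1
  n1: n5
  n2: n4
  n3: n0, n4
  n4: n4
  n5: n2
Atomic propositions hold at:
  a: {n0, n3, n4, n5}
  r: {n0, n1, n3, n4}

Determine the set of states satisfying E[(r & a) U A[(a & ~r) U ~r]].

{n2, n5}

Sat(r & a) = {n0, n3, n4}
Sat(~r) = {n2, n5}
Sat(a & ~r) = {n5}
A[(a & ~r) U ~r]: least fixpoint, start Z0 = Sat(~r) = {n2, n5}, add states in Sat(a & ~r) with every successor in Z. Already a fixed point.
Sat(A[(a & ~r) U ~r]) = {n2, n5}
E[(r & a) U A[(a & ~r) U ~r]]: least fixpoint, start Z0 = Sat(A[(a & ~r) U ~r]) = {n2, n5}, add states in Sat(r & a) with some successor in Z. Already a fixed point.
Sat(E[(r & a) U A[(a & ~r) U ~r]]) = {n2, n5}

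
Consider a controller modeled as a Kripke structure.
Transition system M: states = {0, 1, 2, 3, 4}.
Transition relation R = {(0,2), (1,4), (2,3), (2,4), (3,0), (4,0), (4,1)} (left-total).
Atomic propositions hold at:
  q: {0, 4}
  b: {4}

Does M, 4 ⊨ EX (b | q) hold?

Sat(b | q) = {0, 4}
Sat(EX (b | q)) = {s : some successor in {0, 4}} = {1, 2, 3, 4}
4 ∈ Sat(EX (b | q)) = {1, 2, 3, 4}, so the formula holds at 4.

Yes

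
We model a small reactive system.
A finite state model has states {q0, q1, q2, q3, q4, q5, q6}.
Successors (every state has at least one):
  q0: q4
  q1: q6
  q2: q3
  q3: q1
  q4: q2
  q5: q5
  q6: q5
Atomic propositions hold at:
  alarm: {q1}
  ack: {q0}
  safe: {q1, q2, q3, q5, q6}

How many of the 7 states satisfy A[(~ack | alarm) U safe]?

6

Sat(~ack) = {q1, q2, q3, q4, q5, q6}
Sat(~ack | alarm) = {q1, q2, q3, q4, q5, q6}
A[(~ack | alarm) U safe]: least fixpoint, start Z0 = Sat(safe) = {q1, q2, q3, q5, q6}, add states in Sat(~ack | alarm) with every successor in Z. Z1 = {q1, q2, q3, q4, q5, q6}; fixed.
Sat(A[(~ack | alarm) U safe]) = {q1, q2, q3, q4, q5, q6}
|Sat(A[(~ack | alarm) U safe])| = |{q1, q2, q3, q4, q5, q6}| = 6.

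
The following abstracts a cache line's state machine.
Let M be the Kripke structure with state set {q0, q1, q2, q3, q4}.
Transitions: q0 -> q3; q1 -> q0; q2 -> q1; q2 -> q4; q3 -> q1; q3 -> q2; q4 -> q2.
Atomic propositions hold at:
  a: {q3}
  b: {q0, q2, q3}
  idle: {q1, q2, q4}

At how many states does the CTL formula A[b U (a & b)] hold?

Sat(a & b) = {q3}
A[b U (a & b)]: least fixpoint, start Z0 = Sat((a & b)) = {q3}, add states in Sat(b) with every successor in Z. Z1 = {q0, q3}; fixed.
Sat(A[b U (a & b)]) = {q0, q3}
|Sat(A[b U (a & b)])| = |{q0, q3}| = 2.

2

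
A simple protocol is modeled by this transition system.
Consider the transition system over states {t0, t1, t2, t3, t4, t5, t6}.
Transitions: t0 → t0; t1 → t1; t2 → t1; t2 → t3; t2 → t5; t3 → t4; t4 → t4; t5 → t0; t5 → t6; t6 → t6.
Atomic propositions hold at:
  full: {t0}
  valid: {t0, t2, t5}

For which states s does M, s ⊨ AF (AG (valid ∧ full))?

{t0}

Sat(valid ∧ full) = {t0}
AG (valid ∧ full): greatest fixpoint, start Z0 = {t0}, keep only states in Sat with every successor in Z. Already a fixed point.
Sat(AG (valid ∧ full)) = {t0}
AF (AG (valid ∧ full)): least fixpoint, start Z0 = {t0}, add states with every successor in Z. Already a fixed point.
Sat(AF (AG (valid ∧ full))) = {t0}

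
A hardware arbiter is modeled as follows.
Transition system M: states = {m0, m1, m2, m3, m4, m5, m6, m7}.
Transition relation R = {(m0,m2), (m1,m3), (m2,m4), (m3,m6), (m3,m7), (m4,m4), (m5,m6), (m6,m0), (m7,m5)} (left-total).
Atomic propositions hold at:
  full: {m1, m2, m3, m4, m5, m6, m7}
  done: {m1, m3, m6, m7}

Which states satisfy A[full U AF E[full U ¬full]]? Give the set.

{m0, m1, m3, m5, m6, m7}

Sat(¬full) = {m0}
E[full U ¬full]: least fixpoint, start Z0 = Sat(¬full) = {m0}, add states in Sat(full) with some successor in Z. Z1 = {m0, m6}; Z2 = {m0, m3, m5, m6}; Z3 = {m0, m1, m3, m5, m6, m7}; fixed.
Sat(E[full U ¬full]) = {m0, m1, m3, m5, m6, m7}
AF E[full U ¬full]: least fixpoint, start Z0 = {m0, m1, m3, m5, m6, m7}, add states with every successor in Z. Already a fixed point.
Sat(AF E[full U ¬full]) = {m0, m1, m3, m5, m6, m7}
A[full U AF E[full U ¬full]]: least fixpoint, start Z0 = Sat(AF E[full U ¬full]) = {m0, m1, m3, m5, m6, m7}, add states in Sat(full) with every successor in Z. Already a fixed point.
Sat(A[full U AF E[full U ¬full]]) = {m0, m1, m3, m5, m6, m7}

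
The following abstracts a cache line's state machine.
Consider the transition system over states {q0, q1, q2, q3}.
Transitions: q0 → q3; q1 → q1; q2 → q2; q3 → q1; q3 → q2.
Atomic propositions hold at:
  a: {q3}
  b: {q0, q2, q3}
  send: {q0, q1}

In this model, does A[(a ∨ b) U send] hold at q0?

Yes

Sat(a ∨ b) = {q0, q2, q3}
A[(a ∨ b) U send]: least fixpoint, start Z0 = Sat(send) = {q0, q1}, add states in Sat(a ∨ b) with every successor in Z. Already a fixed point.
Sat(A[(a ∨ b) U send]) = {q0, q1}
q0 ∈ Sat(A[(a ∨ b) U send]) = {q0, q1}, so the formula holds at q0.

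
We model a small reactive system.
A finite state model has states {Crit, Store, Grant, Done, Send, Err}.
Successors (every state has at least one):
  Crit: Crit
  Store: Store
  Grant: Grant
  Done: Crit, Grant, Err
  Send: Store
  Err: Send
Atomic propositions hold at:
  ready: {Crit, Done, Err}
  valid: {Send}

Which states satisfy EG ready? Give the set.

EG ready: greatest fixpoint, start Z0 = {Crit, Done, Err}, keep only states in Sat with some successor in Z. Z1 = {Crit, Done}; fixed.
Sat(EG ready) = {Crit, Done}

{Crit, Done}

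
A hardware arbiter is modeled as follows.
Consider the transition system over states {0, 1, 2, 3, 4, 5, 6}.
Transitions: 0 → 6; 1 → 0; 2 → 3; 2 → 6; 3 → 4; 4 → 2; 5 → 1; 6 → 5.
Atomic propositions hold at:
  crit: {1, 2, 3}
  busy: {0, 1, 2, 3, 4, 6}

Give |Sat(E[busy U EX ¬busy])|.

6

Sat(¬busy) = {5}
Sat(EX ¬busy) = {s : some successor in {5}} = {6}
E[busy U EX ¬busy]: least fixpoint, start Z0 = Sat(EX ¬busy) = {6}, add states in Sat(busy) with some successor in Z. Z1 = {0, 2, 6}; Z2 = {0, 1, 2, 4, 6}; Z3 = {0, 1, 2, 3, 4, 6}; fixed.
Sat(E[busy U EX ¬busy]) = {0, 1, 2, 3, 4, 6}
|Sat(E[busy U EX ¬busy])| = |{0, 1, 2, 3, 4, 6}| = 6.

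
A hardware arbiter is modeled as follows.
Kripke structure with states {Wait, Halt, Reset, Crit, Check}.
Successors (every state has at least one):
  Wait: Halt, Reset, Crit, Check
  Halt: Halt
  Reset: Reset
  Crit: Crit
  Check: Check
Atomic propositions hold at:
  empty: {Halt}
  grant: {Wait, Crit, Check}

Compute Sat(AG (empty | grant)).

Sat(empty | grant) = {Wait, Halt, Crit, Check}
AG (empty | grant): greatest fixpoint, start Z0 = {Wait, Halt, Crit, Check}, keep only states in Sat with every successor in Z. Z1 = {Halt, Crit, Check}; fixed.
Sat(AG (empty | grant)) = {Halt, Crit, Check}

{Halt, Crit, Check}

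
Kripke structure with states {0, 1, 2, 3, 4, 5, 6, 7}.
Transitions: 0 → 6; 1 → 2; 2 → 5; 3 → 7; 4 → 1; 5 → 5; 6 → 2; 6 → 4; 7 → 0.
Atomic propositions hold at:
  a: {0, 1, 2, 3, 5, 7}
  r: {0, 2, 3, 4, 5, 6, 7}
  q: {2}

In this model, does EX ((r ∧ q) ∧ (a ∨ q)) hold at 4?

No

Sat(r ∧ q) = {2}
Sat(a ∨ q) = {0, 1, 2, 3, 5, 7}
Sat((r ∧ q) ∧ (a ∨ q)) = {2}
Sat(EX ((r ∧ q) ∧ (a ∨ q))) = {s : some successor in {2}} = {1, 6}
4 ∉ Sat(EX ((r ∧ q) ∧ (a ∨ q))) = {1, 6}, so the formula does not hold at 4.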